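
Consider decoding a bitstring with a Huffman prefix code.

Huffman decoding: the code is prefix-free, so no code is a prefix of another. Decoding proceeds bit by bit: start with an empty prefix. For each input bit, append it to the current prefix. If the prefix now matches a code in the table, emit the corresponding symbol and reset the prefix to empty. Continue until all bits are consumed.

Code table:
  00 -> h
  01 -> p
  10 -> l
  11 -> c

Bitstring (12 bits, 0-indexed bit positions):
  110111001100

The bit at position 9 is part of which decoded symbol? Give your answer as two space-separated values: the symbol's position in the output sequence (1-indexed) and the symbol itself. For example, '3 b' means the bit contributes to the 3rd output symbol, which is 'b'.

Bit 0: prefix='1' (no match yet)
Bit 1: prefix='11' -> emit 'c', reset
Bit 2: prefix='0' (no match yet)
Bit 3: prefix='01' -> emit 'p', reset
Bit 4: prefix='1' (no match yet)
Bit 5: prefix='11' -> emit 'c', reset
Bit 6: prefix='0' (no match yet)
Bit 7: prefix='00' -> emit 'h', reset
Bit 8: prefix='1' (no match yet)
Bit 9: prefix='11' -> emit 'c', reset
Bit 10: prefix='0' (no match yet)
Bit 11: prefix='00' -> emit 'h', reset

Answer: 5 c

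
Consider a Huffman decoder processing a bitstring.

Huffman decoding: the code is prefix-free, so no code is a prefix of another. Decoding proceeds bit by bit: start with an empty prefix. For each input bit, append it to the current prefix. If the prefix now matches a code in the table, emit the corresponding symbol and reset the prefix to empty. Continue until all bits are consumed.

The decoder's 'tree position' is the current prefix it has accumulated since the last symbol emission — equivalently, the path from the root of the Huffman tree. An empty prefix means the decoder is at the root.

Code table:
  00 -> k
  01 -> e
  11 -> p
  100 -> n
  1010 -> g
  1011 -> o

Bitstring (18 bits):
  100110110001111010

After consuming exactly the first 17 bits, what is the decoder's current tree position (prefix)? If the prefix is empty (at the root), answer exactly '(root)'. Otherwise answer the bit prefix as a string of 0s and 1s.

Answer: 101

Derivation:
Bit 0: prefix='1' (no match yet)
Bit 1: prefix='10' (no match yet)
Bit 2: prefix='100' -> emit 'n', reset
Bit 3: prefix='1' (no match yet)
Bit 4: prefix='11' -> emit 'p', reset
Bit 5: prefix='0' (no match yet)
Bit 6: prefix='01' -> emit 'e', reset
Bit 7: prefix='1' (no match yet)
Bit 8: prefix='10' (no match yet)
Bit 9: prefix='100' -> emit 'n', reset
Bit 10: prefix='0' (no match yet)
Bit 11: prefix='01' -> emit 'e', reset
Bit 12: prefix='1' (no match yet)
Bit 13: prefix='11' -> emit 'p', reset
Bit 14: prefix='1' (no match yet)
Bit 15: prefix='10' (no match yet)
Bit 16: prefix='101' (no match yet)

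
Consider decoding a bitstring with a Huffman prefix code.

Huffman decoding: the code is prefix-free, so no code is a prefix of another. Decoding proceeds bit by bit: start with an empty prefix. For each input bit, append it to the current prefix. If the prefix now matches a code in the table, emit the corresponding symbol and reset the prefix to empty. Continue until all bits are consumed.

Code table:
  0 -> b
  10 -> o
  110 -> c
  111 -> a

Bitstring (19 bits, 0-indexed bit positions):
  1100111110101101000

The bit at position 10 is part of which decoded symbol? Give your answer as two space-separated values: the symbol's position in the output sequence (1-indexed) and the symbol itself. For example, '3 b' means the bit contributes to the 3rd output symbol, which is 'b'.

Bit 0: prefix='1' (no match yet)
Bit 1: prefix='11' (no match yet)
Bit 2: prefix='110' -> emit 'c', reset
Bit 3: prefix='0' -> emit 'b', reset
Bit 4: prefix='1' (no match yet)
Bit 5: prefix='11' (no match yet)
Bit 6: prefix='111' -> emit 'a', reset
Bit 7: prefix='1' (no match yet)
Bit 8: prefix='11' (no match yet)
Bit 9: prefix='110' -> emit 'c', reset
Bit 10: prefix='1' (no match yet)
Bit 11: prefix='10' -> emit 'o', reset
Bit 12: prefix='1' (no match yet)
Bit 13: prefix='11' (no match yet)
Bit 14: prefix='110' -> emit 'c', reset

Answer: 5 o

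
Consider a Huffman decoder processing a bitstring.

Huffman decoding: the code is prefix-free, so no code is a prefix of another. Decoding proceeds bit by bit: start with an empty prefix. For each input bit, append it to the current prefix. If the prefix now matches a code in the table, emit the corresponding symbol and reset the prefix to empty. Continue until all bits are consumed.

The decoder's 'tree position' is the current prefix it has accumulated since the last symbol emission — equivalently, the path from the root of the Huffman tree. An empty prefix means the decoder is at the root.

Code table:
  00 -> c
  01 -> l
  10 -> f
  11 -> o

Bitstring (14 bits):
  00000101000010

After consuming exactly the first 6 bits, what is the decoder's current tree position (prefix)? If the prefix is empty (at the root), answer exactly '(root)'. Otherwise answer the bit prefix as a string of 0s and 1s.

Answer: (root)

Derivation:
Bit 0: prefix='0' (no match yet)
Bit 1: prefix='00' -> emit 'c', reset
Bit 2: prefix='0' (no match yet)
Bit 3: prefix='00' -> emit 'c', reset
Bit 4: prefix='0' (no match yet)
Bit 5: prefix='01' -> emit 'l', reset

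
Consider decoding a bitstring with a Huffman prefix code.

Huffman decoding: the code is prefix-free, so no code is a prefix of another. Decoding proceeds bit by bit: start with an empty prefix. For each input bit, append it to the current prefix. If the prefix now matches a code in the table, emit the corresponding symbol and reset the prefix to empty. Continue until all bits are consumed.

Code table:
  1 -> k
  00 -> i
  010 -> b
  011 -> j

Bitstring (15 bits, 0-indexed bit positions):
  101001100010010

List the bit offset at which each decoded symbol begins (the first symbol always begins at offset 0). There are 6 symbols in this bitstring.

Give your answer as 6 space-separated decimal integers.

Answer: 0 1 4 7 9 12

Derivation:
Bit 0: prefix='1' -> emit 'k', reset
Bit 1: prefix='0' (no match yet)
Bit 2: prefix='01' (no match yet)
Bit 3: prefix='010' -> emit 'b', reset
Bit 4: prefix='0' (no match yet)
Bit 5: prefix='01' (no match yet)
Bit 6: prefix='011' -> emit 'j', reset
Bit 7: prefix='0' (no match yet)
Bit 8: prefix='00' -> emit 'i', reset
Bit 9: prefix='0' (no match yet)
Bit 10: prefix='01' (no match yet)
Bit 11: prefix='010' -> emit 'b', reset
Bit 12: prefix='0' (no match yet)
Bit 13: prefix='01' (no match yet)
Bit 14: prefix='010' -> emit 'b', reset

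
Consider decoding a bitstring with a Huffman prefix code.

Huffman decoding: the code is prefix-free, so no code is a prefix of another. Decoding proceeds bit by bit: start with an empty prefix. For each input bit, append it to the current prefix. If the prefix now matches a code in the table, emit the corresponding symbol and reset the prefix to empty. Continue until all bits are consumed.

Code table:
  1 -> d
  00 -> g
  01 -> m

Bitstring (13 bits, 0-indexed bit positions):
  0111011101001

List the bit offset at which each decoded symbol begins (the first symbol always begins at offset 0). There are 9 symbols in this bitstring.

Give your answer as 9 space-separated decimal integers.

Bit 0: prefix='0' (no match yet)
Bit 1: prefix='01' -> emit 'm', reset
Bit 2: prefix='1' -> emit 'd', reset
Bit 3: prefix='1' -> emit 'd', reset
Bit 4: prefix='0' (no match yet)
Bit 5: prefix='01' -> emit 'm', reset
Bit 6: prefix='1' -> emit 'd', reset
Bit 7: prefix='1' -> emit 'd', reset
Bit 8: prefix='0' (no match yet)
Bit 9: prefix='01' -> emit 'm', reset
Bit 10: prefix='0' (no match yet)
Bit 11: prefix='00' -> emit 'g', reset
Bit 12: prefix='1' -> emit 'd', reset

Answer: 0 2 3 4 6 7 8 10 12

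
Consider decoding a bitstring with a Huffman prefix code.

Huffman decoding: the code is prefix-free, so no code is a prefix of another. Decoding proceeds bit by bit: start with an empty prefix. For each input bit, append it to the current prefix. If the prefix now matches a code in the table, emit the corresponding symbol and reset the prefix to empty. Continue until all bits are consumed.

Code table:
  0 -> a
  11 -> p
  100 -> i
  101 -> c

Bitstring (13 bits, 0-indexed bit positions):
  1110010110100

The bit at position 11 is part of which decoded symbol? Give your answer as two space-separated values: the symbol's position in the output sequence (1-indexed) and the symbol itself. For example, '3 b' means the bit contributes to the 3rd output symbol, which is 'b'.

Answer: 5 a

Derivation:
Bit 0: prefix='1' (no match yet)
Bit 1: prefix='11' -> emit 'p', reset
Bit 2: prefix='1' (no match yet)
Bit 3: prefix='10' (no match yet)
Bit 4: prefix='100' -> emit 'i', reset
Bit 5: prefix='1' (no match yet)
Bit 6: prefix='10' (no match yet)
Bit 7: prefix='101' -> emit 'c', reset
Bit 8: prefix='1' (no match yet)
Bit 9: prefix='10' (no match yet)
Bit 10: prefix='101' -> emit 'c', reset
Bit 11: prefix='0' -> emit 'a', reset
Bit 12: prefix='0' -> emit 'a', reset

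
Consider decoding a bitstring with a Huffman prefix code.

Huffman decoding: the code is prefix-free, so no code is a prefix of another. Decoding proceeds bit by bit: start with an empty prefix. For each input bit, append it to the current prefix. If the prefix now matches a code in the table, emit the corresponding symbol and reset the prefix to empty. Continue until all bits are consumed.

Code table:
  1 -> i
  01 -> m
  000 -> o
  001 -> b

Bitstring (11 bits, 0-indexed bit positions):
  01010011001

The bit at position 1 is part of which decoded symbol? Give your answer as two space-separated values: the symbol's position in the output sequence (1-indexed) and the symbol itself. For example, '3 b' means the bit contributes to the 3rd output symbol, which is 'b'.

Answer: 1 m

Derivation:
Bit 0: prefix='0' (no match yet)
Bit 1: prefix='01' -> emit 'm', reset
Bit 2: prefix='0' (no match yet)
Bit 3: prefix='01' -> emit 'm', reset
Bit 4: prefix='0' (no match yet)
Bit 5: prefix='00' (no match yet)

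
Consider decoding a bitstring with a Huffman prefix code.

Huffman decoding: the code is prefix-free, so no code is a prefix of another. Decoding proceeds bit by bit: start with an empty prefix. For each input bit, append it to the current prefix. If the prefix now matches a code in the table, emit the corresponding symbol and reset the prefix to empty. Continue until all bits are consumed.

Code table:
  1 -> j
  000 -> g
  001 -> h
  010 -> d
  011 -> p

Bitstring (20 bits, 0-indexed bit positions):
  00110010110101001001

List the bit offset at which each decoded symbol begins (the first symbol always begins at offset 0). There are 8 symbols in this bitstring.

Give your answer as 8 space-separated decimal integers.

Bit 0: prefix='0' (no match yet)
Bit 1: prefix='00' (no match yet)
Bit 2: prefix='001' -> emit 'h', reset
Bit 3: prefix='1' -> emit 'j', reset
Bit 4: prefix='0' (no match yet)
Bit 5: prefix='00' (no match yet)
Bit 6: prefix='001' -> emit 'h', reset
Bit 7: prefix='0' (no match yet)
Bit 8: prefix='01' (no match yet)
Bit 9: prefix='011' -> emit 'p', reset
Bit 10: prefix='0' (no match yet)
Bit 11: prefix='01' (no match yet)
Bit 12: prefix='010' -> emit 'd', reset
Bit 13: prefix='1' -> emit 'j', reset
Bit 14: prefix='0' (no match yet)
Bit 15: prefix='00' (no match yet)
Bit 16: prefix='001' -> emit 'h', reset
Bit 17: prefix='0' (no match yet)
Bit 18: prefix='00' (no match yet)
Bit 19: prefix='001' -> emit 'h', reset

Answer: 0 3 4 7 10 13 14 17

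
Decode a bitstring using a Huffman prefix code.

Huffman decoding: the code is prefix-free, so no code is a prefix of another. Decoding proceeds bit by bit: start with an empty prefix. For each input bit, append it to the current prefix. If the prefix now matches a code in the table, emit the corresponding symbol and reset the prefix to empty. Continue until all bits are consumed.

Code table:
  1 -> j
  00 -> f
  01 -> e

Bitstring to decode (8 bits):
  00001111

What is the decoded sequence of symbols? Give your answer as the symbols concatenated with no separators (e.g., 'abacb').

Answer: ffjjjj

Derivation:
Bit 0: prefix='0' (no match yet)
Bit 1: prefix='00' -> emit 'f', reset
Bit 2: prefix='0' (no match yet)
Bit 3: prefix='00' -> emit 'f', reset
Bit 4: prefix='1' -> emit 'j', reset
Bit 5: prefix='1' -> emit 'j', reset
Bit 6: prefix='1' -> emit 'j', reset
Bit 7: prefix='1' -> emit 'j', reset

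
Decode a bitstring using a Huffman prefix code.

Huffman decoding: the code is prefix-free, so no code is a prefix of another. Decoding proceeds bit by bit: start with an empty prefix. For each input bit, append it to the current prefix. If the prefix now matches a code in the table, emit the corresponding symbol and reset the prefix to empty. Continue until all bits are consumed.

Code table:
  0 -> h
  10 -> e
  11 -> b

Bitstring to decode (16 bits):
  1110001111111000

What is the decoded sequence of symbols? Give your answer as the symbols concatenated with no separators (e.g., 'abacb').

Answer: behhbbbehh

Derivation:
Bit 0: prefix='1' (no match yet)
Bit 1: prefix='11' -> emit 'b', reset
Bit 2: prefix='1' (no match yet)
Bit 3: prefix='10' -> emit 'e', reset
Bit 4: prefix='0' -> emit 'h', reset
Bit 5: prefix='0' -> emit 'h', reset
Bit 6: prefix='1' (no match yet)
Bit 7: prefix='11' -> emit 'b', reset
Bit 8: prefix='1' (no match yet)
Bit 9: prefix='11' -> emit 'b', reset
Bit 10: prefix='1' (no match yet)
Bit 11: prefix='11' -> emit 'b', reset
Bit 12: prefix='1' (no match yet)
Bit 13: prefix='10' -> emit 'e', reset
Bit 14: prefix='0' -> emit 'h', reset
Bit 15: prefix='0' -> emit 'h', reset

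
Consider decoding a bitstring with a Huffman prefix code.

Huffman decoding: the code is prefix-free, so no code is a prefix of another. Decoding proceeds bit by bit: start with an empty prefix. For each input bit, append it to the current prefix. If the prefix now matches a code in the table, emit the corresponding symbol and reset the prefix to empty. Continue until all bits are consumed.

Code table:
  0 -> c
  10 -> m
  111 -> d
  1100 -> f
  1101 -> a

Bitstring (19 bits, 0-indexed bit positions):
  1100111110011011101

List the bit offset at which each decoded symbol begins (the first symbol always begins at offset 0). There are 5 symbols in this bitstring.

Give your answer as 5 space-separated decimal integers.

Answer: 0 4 7 11 15

Derivation:
Bit 0: prefix='1' (no match yet)
Bit 1: prefix='11' (no match yet)
Bit 2: prefix='110' (no match yet)
Bit 3: prefix='1100' -> emit 'f', reset
Bit 4: prefix='1' (no match yet)
Bit 5: prefix='11' (no match yet)
Bit 6: prefix='111' -> emit 'd', reset
Bit 7: prefix='1' (no match yet)
Bit 8: prefix='11' (no match yet)
Bit 9: prefix='110' (no match yet)
Bit 10: prefix='1100' -> emit 'f', reset
Bit 11: prefix='1' (no match yet)
Bit 12: prefix='11' (no match yet)
Bit 13: prefix='110' (no match yet)
Bit 14: prefix='1101' -> emit 'a', reset
Bit 15: prefix='1' (no match yet)
Bit 16: prefix='11' (no match yet)
Bit 17: prefix='110' (no match yet)
Bit 18: prefix='1101' -> emit 'a', reset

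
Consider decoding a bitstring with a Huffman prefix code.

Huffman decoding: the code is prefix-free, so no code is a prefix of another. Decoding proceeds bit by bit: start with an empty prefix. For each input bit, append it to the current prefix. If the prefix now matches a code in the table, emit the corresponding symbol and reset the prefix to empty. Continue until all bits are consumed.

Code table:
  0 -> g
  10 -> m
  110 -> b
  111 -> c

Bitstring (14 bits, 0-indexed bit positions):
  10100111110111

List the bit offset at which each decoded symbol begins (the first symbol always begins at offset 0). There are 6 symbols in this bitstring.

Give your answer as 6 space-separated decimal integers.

Bit 0: prefix='1' (no match yet)
Bit 1: prefix='10' -> emit 'm', reset
Bit 2: prefix='1' (no match yet)
Bit 3: prefix='10' -> emit 'm', reset
Bit 4: prefix='0' -> emit 'g', reset
Bit 5: prefix='1' (no match yet)
Bit 6: prefix='11' (no match yet)
Bit 7: prefix='111' -> emit 'c', reset
Bit 8: prefix='1' (no match yet)
Bit 9: prefix='11' (no match yet)
Bit 10: prefix='110' -> emit 'b', reset
Bit 11: prefix='1' (no match yet)
Bit 12: prefix='11' (no match yet)
Bit 13: prefix='111' -> emit 'c', reset

Answer: 0 2 4 5 8 11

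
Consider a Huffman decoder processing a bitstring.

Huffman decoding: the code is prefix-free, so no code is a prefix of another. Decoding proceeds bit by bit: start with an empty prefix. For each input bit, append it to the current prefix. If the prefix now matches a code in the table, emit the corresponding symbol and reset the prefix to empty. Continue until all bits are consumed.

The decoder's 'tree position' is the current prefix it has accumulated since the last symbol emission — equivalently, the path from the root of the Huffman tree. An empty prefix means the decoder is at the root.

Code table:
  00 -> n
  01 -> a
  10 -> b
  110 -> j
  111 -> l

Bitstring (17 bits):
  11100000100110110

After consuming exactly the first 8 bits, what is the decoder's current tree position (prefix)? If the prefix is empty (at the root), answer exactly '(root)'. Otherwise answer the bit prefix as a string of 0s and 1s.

Answer: 0

Derivation:
Bit 0: prefix='1' (no match yet)
Bit 1: prefix='11' (no match yet)
Bit 2: prefix='111' -> emit 'l', reset
Bit 3: prefix='0' (no match yet)
Bit 4: prefix='00' -> emit 'n', reset
Bit 5: prefix='0' (no match yet)
Bit 6: prefix='00' -> emit 'n', reset
Bit 7: prefix='0' (no match yet)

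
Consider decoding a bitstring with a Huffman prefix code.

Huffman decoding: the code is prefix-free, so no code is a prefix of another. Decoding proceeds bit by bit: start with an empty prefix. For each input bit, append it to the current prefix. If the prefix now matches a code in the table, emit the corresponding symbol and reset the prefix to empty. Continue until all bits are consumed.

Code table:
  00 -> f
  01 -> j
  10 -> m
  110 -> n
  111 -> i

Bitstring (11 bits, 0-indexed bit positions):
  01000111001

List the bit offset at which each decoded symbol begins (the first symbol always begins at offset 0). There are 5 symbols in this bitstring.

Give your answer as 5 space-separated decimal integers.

Bit 0: prefix='0' (no match yet)
Bit 1: prefix='01' -> emit 'j', reset
Bit 2: prefix='0' (no match yet)
Bit 3: prefix='00' -> emit 'f', reset
Bit 4: prefix='0' (no match yet)
Bit 5: prefix='01' -> emit 'j', reset
Bit 6: prefix='1' (no match yet)
Bit 7: prefix='11' (no match yet)
Bit 8: prefix='110' -> emit 'n', reset
Bit 9: prefix='0' (no match yet)
Bit 10: prefix='01' -> emit 'j', reset

Answer: 0 2 4 6 9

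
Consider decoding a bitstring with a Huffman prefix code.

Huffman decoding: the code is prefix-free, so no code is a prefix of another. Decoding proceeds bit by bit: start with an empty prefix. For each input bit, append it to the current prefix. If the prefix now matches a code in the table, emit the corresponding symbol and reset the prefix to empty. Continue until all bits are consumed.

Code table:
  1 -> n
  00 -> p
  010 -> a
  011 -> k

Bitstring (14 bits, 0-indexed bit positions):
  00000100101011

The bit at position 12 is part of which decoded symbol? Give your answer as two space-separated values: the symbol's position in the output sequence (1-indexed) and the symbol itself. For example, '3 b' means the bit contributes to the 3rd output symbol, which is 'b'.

Answer: 6 k

Derivation:
Bit 0: prefix='0' (no match yet)
Bit 1: prefix='00' -> emit 'p', reset
Bit 2: prefix='0' (no match yet)
Bit 3: prefix='00' -> emit 'p', reset
Bit 4: prefix='0' (no match yet)
Bit 5: prefix='01' (no match yet)
Bit 6: prefix='010' -> emit 'a', reset
Bit 7: prefix='0' (no match yet)
Bit 8: prefix='01' (no match yet)
Bit 9: prefix='010' -> emit 'a', reset
Bit 10: prefix='1' -> emit 'n', reset
Bit 11: prefix='0' (no match yet)
Bit 12: prefix='01' (no match yet)
Bit 13: prefix='011' -> emit 'k', reset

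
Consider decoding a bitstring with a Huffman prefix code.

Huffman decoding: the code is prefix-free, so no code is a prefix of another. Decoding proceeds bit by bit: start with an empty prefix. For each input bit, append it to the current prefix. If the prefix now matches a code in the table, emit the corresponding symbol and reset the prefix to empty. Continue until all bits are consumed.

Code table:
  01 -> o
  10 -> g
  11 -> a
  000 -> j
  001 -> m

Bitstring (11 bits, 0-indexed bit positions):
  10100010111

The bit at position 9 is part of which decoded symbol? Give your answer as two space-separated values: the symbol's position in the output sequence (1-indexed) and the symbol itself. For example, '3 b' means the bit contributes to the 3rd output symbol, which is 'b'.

Answer: 5 a

Derivation:
Bit 0: prefix='1' (no match yet)
Bit 1: prefix='10' -> emit 'g', reset
Bit 2: prefix='1' (no match yet)
Bit 3: prefix='10' -> emit 'g', reset
Bit 4: prefix='0' (no match yet)
Bit 5: prefix='00' (no match yet)
Bit 6: prefix='001' -> emit 'm', reset
Bit 7: prefix='0' (no match yet)
Bit 8: prefix='01' -> emit 'o', reset
Bit 9: prefix='1' (no match yet)
Bit 10: prefix='11' -> emit 'a', reset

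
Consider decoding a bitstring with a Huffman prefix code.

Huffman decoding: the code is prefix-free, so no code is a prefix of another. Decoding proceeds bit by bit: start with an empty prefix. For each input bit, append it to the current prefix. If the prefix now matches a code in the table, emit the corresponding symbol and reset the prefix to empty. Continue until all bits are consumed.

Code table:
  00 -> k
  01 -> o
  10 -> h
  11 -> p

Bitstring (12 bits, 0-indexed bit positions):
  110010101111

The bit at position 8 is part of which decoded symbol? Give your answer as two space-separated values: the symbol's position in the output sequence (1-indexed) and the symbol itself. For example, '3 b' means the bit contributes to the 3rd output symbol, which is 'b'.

Answer: 5 p

Derivation:
Bit 0: prefix='1' (no match yet)
Bit 1: prefix='11' -> emit 'p', reset
Bit 2: prefix='0' (no match yet)
Bit 3: prefix='00' -> emit 'k', reset
Bit 4: prefix='1' (no match yet)
Bit 5: prefix='10' -> emit 'h', reset
Bit 6: prefix='1' (no match yet)
Bit 7: prefix='10' -> emit 'h', reset
Bit 8: prefix='1' (no match yet)
Bit 9: prefix='11' -> emit 'p', reset
Bit 10: prefix='1' (no match yet)
Bit 11: prefix='11' -> emit 'p', reset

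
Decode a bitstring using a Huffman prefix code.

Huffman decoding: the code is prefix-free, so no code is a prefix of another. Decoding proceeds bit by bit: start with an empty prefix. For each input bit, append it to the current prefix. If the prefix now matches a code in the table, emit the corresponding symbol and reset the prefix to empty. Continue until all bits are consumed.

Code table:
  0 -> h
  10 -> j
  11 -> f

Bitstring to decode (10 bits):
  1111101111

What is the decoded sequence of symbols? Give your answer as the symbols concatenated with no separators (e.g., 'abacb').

Bit 0: prefix='1' (no match yet)
Bit 1: prefix='11' -> emit 'f', reset
Bit 2: prefix='1' (no match yet)
Bit 3: prefix='11' -> emit 'f', reset
Bit 4: prefix='1' (no match yet)
Bit 5: prefix='10' -> emit 'j', reset
Bit 6: prefix='1' (no match yet)
Bit 7: prefix='11' -> emit 'f', reset
Bit 8: prefix='1' (no match yet)
Bit 9: prefix='11' -> emit 'f', reset

Answer: ffjff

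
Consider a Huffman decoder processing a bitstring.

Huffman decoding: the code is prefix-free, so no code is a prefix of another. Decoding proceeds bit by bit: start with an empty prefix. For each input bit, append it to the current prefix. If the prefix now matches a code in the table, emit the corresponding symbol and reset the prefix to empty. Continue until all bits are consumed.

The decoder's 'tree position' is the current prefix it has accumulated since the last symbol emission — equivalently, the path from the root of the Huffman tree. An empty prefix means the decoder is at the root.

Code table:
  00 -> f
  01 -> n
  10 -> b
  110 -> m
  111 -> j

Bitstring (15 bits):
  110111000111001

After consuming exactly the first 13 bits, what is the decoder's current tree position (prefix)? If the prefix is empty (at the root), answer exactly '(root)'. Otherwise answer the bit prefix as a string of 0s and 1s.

Answer: (root)

Derivation:
Bit 0: prefix='1' (no match yet)
Bit 1: prefix='11' (no match yet)
Bit 2: prefix='110' -> emit 'm', reset
Bit 3: prefix='1' (no match yet)
Bit 4: prefix='11' (no match yet)
Bit 5: prefix='111' -> emit 'j', reset
Bit 6: prefix='0' (no match yet)
Bit 7: prefix='00' -> emit 'f', reset
Bit 8: prefix='0' (no match yet)
Bit 9: prefix='01' -> emit 'n', reset
Bit 10: prefix='1' (no match yet)
Bit 11: prefix='11' (no match yet)
Bit 12: prefix='110' -> emit 'm', reset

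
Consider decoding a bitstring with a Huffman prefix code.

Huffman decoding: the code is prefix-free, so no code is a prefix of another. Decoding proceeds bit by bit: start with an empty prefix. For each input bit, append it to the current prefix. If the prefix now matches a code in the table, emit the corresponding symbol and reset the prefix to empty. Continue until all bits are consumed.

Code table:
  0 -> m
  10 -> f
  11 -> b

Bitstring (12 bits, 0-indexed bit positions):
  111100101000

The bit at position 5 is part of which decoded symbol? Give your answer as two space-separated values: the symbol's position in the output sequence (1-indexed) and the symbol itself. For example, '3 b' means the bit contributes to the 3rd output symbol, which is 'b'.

Answer: 4 m

Derivation:
Bit 0: prefix='1' (no match yet)
Bit 1: prefix='11' -> emit 'b', reset
Bit 2: prefix='1' (no match yet)
Bit 3: prefix='11' -> emit 'b', reset
Bit 4: prefix='0' -> emit 'm', reset
Bit 5: prefix='0' -> emit 'm', reset
Bit 6: prefix='1' (no match yet)
Bit 7: prefix='10' -> emit 'f', reset
Bit 8: prefix='1' (no match yet)
Bit 9: prefix='10' -> emit 'f', reset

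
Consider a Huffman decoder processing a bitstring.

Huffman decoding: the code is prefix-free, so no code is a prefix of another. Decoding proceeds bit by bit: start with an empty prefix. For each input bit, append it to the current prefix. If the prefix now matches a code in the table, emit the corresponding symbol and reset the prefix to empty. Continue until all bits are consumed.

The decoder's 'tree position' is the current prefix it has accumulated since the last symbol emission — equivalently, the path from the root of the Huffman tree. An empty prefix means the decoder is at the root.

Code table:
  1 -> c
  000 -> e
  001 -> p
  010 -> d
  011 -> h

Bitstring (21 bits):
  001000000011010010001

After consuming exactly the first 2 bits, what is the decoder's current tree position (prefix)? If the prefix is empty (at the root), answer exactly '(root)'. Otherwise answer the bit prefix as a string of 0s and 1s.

Bit 0: prefix='0' (no match yet)
Bit 1: prefix='00' (no match yet)

Answer: 00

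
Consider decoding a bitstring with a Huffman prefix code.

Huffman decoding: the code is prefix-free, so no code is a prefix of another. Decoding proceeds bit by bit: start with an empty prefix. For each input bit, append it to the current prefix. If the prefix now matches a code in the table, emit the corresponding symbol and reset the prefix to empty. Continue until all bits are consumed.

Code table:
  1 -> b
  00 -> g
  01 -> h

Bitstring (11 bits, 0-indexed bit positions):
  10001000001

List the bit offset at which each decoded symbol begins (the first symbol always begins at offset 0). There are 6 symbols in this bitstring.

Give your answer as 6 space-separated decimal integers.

Answer: 0 1 3 5 7 9

Derivation:
Bit 0: prefix='1' -> emit 'b', reset
Bit 1: prefix='0' (no match yet)
Bit 2: prefix='00' -> emit 'g', reset
Bit 3: prefix='0' (no match yet)
Bit 4: prefix='01' -> emit 'h', reset
Bit 5: prefix='0' (no match yet)
Bit 6: prefix='00' -> emit 'g', reset
Bit 7: prefix='0' (no match yet)
Bit 8: prefix='00' -> emit 'g', reset
Bit 9: prefix='0' (no match yet)
Bit 10: prefix='01' -> emit 'h', reset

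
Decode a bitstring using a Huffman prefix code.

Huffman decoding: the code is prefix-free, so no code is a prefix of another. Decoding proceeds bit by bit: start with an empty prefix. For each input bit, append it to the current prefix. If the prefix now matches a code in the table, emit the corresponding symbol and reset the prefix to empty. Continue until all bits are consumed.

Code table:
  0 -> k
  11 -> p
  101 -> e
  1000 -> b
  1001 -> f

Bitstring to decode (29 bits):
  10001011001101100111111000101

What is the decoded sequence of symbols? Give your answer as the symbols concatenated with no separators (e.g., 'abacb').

Bit 0: prefix='1' (no match yet)
Bit 1: prefix='10' (no match yet)
Bit 2: prefix='100' (no match yet)
Bit 3: prefix='1000' -> emit 'b', reset
Bit 4: prefix='1' (no match yet)
Bit 5: prefix='10' (no match yet)
Bit 6: prefix='101' -> emit 'e', reset
Bit 7: prefix='1' (no match yet)
Bit 8: prefix='10' (no match yet)
Bit 9: prefix='100' (no match yet)
Bit 10: prefix='1001' -> emit 'f', reset
Bit 11: prefix='1' (no match yet)
Bit 12: prefix='10' (no match yet)
Bit 13: prefix='101' -> emit 'e', reset
Bit 14: prefix='1' (no match yet)
Bit 15: prefix='10' (no match yet)
Bit 16: prefix='100' (no match yet)
Bit 17: prefix='1001' -> emit 'f', reset
Bit 18: prefix='1' (no match yet)
Bit 19: prefix='11' -> emit 'p', reset
Bit 20: prefix='1' (no match yet)
Bit 21: prefix='11' -> emit 'p', reset
Bit 22: prefix='1' (no match yet)
Bit 23: prefix='10' (no match yet)
Bit 24: prefix='100' (no match yet)
Bit 25: prefix='1000' -> emit 'b', reset
Bit 26: prefix='1' (no match yet)
Bit 27: prefix='10' (no match yet)
Bit 28: prefix='101' -> emit 'e', reset

Answer: befefppbe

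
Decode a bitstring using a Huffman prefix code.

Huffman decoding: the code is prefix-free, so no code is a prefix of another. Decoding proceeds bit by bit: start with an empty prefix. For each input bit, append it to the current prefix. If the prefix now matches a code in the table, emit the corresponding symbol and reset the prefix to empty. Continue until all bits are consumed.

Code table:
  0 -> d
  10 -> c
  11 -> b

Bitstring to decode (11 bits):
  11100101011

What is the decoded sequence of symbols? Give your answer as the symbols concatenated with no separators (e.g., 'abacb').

Bit 0: prefix='1' (no match yet)
Bit 1: prefix='11' -> emit 'b', reset
Bit 2: prefix='1' (no match yet)
Bit 3: prefix='10' -> emit 'c', reset
Bit 4: prefix='0' -> emit 'd', reset
Bit 5: prefix='1' (no match yet)
Bit 6: prefix='10' -> emit 'c', reset
Bit 7: prefix='1' (no match yet)
Bit 8: prefix='10' -> emit 'c', reset
Bit 9: prefix='1' (no match yet)
Bit 10: prefix='11' -> emit 'b', reset

Answer: bcdccb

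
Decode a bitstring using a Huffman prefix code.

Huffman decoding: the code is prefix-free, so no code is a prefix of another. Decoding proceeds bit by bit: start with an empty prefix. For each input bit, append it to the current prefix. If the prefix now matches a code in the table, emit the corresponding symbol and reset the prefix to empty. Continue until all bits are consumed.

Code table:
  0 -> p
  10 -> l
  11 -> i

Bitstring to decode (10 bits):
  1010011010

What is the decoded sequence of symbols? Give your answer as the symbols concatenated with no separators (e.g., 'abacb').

Bit 0: prefix='1' (no match yet)
Bit 1: prefix='10' -> emit 'l', reset
Bit 2: prefix='1' (no match yet)
Bit 3: prefix='10' -> emit 'l', reset
Bit 4: prefix='0' -> emit 'p', reset
Bit 5: prefix='1' (no match yet)
Bit 6: prefix='11' -> emit 'i', reset
Bit 7: prefix='0' -> emit 'p', reset
Bit 8: prefix='1' (no match yet)
Bit 9: prefix='10' -> emit 'l', reset

Answer: llpipl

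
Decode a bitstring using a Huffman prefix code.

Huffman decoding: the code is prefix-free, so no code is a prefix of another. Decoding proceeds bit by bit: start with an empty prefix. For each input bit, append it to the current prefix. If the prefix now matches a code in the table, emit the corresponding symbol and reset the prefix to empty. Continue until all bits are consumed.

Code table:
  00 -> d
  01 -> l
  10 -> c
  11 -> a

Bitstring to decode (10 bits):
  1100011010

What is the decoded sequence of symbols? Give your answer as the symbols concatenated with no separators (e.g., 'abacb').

Bit 0: prefix='1' (no match yet)
Bit 1: prefix='11' -> emit 'a', reset
Bit 2: prefix='0' (no match yet)
Bit 3: prefix='00' -> emit 'd', reset
Bit 4: prefix='0' (no match yet)
Bit 5: prefix='01' -> emit 'l', reset
Bit 6: prefix='1' (no match yet)
Bit 7: prefix='10' -> emit 'c', reset
Bit 8: prefix='1' (no match yet)
Bit 9: prefix='10' -> emit 'c', reset

Answer: adlcc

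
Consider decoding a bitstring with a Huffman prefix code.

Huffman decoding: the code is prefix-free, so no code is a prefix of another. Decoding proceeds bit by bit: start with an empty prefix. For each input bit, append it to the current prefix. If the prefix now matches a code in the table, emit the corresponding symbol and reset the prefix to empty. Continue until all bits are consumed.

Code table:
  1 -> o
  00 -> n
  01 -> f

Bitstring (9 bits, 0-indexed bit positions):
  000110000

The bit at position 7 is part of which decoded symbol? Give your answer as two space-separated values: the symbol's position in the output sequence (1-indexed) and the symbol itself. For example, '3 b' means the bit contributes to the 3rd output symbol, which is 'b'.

Bit 0: prefix='0' (no match yet)
Bit 1: prefix='00' -> emit 'n', reset
Bit 2: prefix='0' (no match yet)
Bit 3: prefix='01' -> emit 'f', reset
Bit 4: prefix='1' -> emit 'o', reset
Bit 5: prefix='0' (no match yet)
Bit 6: prefix='00' -> emit 'n', reset
Bit 7: prefix='0' (no match yet)
Bit 8: prefix='00' -> emit 'n', reset

Answer: 5 n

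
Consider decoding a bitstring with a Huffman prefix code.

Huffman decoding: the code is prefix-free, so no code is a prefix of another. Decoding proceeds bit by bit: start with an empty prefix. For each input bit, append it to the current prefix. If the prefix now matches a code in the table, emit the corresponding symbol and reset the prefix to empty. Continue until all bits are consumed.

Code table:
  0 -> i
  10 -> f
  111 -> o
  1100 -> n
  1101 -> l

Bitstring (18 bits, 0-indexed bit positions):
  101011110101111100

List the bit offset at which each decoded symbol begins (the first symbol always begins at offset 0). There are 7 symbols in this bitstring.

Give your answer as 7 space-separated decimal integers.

Bit 0: prefix='1' (no match yet)
Bit 1: prefix='10' -> emit 'f', reset
Bit 2: prefix='1' (no match yet)
Bit 3: prefix='10' -> emit 'f', reset
Bit 4: prefix='1' (no match yet)
Bit 5: prefix='11' (no match yet)
Bit 6: prefix='111' -> emit 'o', reset
Bit 7: prefix='1' (no match yet)
Bit 8: prefix='10' -> emit 'f', reset
Bit 9: prefix='1' (no match yet)
Bit 10: prefix='10' -> emit 'f', reset
Bit 11: prefix='1' (no match yet)
Bit 12: prefix='11' (no match yet)
Bit 13: prefix='111' -> emit 'o', reset
Bit 14: prefix='1' (no match yet)
Bit 15: prefix='11' (no match yet)
Bit 16: prefix='110' (no match yet)
Bit 17: prefix='1100' -> emit 'n', reset

Answer: 0 2 4 7 9 11 14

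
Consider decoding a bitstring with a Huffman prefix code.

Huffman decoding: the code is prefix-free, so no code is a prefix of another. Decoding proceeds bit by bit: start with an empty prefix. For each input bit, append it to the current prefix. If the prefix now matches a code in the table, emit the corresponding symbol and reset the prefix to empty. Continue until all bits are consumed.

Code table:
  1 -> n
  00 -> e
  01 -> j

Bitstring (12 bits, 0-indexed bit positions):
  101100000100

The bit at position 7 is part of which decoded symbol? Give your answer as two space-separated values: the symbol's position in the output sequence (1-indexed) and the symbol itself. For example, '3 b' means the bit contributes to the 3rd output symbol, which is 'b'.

Bit 0: prefix='1' -> emit 'n', reset
Bit 1: prefix='0' (no match yet)
Bit 2: prefix='01' -> emit 'j', reset
Bit 3: prefix='1' -> emit 'n', reset
Bit 4: prefix='0' (no match yet)
Bit 5: prefix='00' -> emit 'e', reset
Bit 6: prefix='0' (no match yet)
Bit 7: prefix='00' -> emit 'e', reset
Bit 8: prefix='0' (no match yet)
Bit 9: prefix='01' -> emit 'j', reset
Bit 10: prefix='0' (no match yet)
Bit 11: prefix='00' -> emit 'e', reset

Answer: 5 e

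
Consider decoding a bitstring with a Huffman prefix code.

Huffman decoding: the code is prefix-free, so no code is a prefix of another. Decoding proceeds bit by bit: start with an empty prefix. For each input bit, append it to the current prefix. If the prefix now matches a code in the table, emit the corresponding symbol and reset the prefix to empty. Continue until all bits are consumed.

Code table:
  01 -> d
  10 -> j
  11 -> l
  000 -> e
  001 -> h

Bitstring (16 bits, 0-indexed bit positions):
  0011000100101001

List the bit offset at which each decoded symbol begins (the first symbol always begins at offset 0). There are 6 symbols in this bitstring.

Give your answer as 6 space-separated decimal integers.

Bit 0: prefix='0' (no match yet)
Bit 1: prefix='00' (no match yet)
Bit 2: prefix='001' -> emit 'h', reset
Bit 3: prefix='1' (no match yet)
Bit 4: prefix='10' -> emit 'j', reset
Bit 5: prefix='0' (no match yet)
Bit 6: prefix='00' (no match yet)
Bit 7: prefix='001' -> emit 'h', reset
Bit 8: prefix='0' (no match yet)
Bit 9: prefix='00' (no match yet)
Bit 10: prefix='001' -> emit 'h', reset
Bit 11: prefix='0' (no match yet)
Bit 12: prefix='01' -> emit 'd', reset
Bit 13: prefix='0' (no match yet)
Bit 14: prefix='00' (no match yet)
Bit 15: prefix='001' -> emit 'h', reset

Answer: 0 3 5 8 11 13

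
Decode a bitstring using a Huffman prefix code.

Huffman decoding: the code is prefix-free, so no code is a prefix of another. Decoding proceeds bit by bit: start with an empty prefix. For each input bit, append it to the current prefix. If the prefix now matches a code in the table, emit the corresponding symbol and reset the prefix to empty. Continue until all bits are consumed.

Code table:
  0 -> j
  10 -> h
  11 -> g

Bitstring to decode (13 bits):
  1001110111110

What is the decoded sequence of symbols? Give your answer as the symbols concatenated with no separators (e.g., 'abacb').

Bit 0: prefix='1' (no match yet)
Bit 1: prefix='10' -> emit 'h', reset
Bit 2: prefix='0' -> emit 'j', reset
Bit 3: prefix='1' (no match yet)
Bit 4: prefix='11' -> emit 'g', reset
Bit 5: prefix='1' (no match yet)
Bit 6: prefix='10' -> emit 'h', reset
Bit 7: prefix='1' (no match yet)
Bit 8: prefix='11' -> emit 'g', reset
Bit 9: prefix='1' (no match yet)
Bit 10: prefix='11' -> emit 'g', reset
Bit 11: prefix='1' (no match yet)
Bit 12: prefix='10' -> emit 'h', reset

Answer: hjghggh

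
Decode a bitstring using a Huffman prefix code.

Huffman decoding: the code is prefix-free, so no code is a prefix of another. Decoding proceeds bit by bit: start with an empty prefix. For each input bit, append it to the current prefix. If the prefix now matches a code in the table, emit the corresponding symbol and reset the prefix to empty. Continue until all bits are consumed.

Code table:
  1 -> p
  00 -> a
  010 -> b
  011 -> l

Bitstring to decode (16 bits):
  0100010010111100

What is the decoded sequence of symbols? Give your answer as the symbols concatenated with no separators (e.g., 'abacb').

Bit 0: prefix='0' (no match yet)
Bit 1: prefix='01' (no match yet)
Bit 2: prefix='010' -> emit 'b', reset
Bit 3: prefix='0' (no match yet)
Bit 4: prefix='00' -> emit 'a', reset
Bit 5: prefix='1' -> emit 'p', reset
Bit 6: prefix='0' (no match yet)
Bit 7: prefix='00' -> emit 'a', reset
Bit 8: prefix='1' -> emit 'p', reset
Bit 9: prefix='0' (no match yet)
Bit 10: prefix='01' (no match yet)
Bit 11: prefix='011' -> emit 'l', reset
Bit 12: prefix='1' -> emit 'p', reset
Bit 13: prefix='1' -> emit 'p', reset
Bit 14: prefix='0' (no match yet)
Bit 15: prefix='00' -> emit 'a', reset

Answer: bapaplppa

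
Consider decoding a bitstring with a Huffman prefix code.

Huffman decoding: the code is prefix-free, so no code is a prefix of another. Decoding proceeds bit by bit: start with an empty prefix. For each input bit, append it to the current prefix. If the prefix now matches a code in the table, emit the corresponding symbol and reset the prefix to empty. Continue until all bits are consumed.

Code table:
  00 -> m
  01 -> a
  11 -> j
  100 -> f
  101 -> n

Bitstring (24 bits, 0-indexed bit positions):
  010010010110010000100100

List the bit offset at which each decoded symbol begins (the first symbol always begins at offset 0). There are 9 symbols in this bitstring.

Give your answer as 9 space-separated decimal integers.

Bit 0: prefix='0' (no match yet)
Bit 1: prefix='01' -> emit 'a', reset
Bit 2: prefix='0' (no match yet)
Bit 3: prefix='00' -> emit 'm', reset
Bit 4: prefix='1' (no match yet)
Bit 5: prefix='10' (no match yet)
Bit 6: prefix='100' -> emit 'f', reset
Bit 7: prefix='1' (no match yet)
Bit 8: prefix='10' (no match yet)
Bit 9: prefix='101' -> emit 'n', reset
Bit 10: prefix='1' (no match yet)
Bit 11: prefix='10' (no match yet)
Bit 12: prefix='100' -> emit 'f', reset
Bit 13: prefix='1' (no match yet)
Bit 14: prefix='10' (no match yet)
Bit 15: prefix='100' -> emit 'f', reset
Bit 16: prefix='0' (no match yet)
Bit 17: prefix='00' -> emit 'm', reset
Bit 18: prefix='1' (no match yet)
Bit 19: prefix='10' (no match yet)
Bit 20: prefix='100' -> emit 'f', reset
Bit 21: prefix='1' (no match yet)
Bit 22: prefix='10' (no match yet)
Bit 23: prefix='100' -> emit 'f', reset

Answer: 0 2 4 7 10 13 16 18 21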